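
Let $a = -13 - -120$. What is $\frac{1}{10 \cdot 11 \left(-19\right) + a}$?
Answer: $- \frac{1}{1983} \approx -0.00050429$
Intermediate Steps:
$a = 107$ ($a = -13 + 120 = 107$)
$\frac{1}{10 \cdot 11 \left(-19\right) + a} = \frac{1}{10 \cdot 11 \left(-19\right) + 107} = \frac{1}{110 \left(-19\right) + 107} = \frac{1}{-2090 + 107} = \frac{1}{-1983} = - \frac{1}{1983}$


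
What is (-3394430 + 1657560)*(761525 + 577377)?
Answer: -2325498716740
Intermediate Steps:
(-3394430 + 1657560)*(761525 + 577377) = -1736870*1338902 = -2325498716740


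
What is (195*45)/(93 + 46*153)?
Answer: 2925/2377 ≈ 1.2305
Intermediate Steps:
(195*45)/(93 + 46*153) = 8775/(93 + 7038) = 8775/7131 = 8775*(1/7131) = 2925/2377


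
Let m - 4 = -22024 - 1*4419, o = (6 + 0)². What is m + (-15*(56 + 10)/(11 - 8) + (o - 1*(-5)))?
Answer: -26728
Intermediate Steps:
o = 36 (o = 6² = 36)
m = -26439 (m = 4 + (-22024 - 1*4419) = 4 + (-22024 - 4419) = 4 - 26443 = -26439)
m + (-15*(56 + 10)/(11 - 8) + (o - 1*(-5))) = -26439 + (-15*(56 + 10)/(11 - 8) + (36 - 1*(-5))) = -26439 + (-990/3 + (36 + 5)) = -26439 + (-990/3 + 41) = -26439 + (-15*22 + 41) = -26439 + (-330 + 41) = -26439 - 289 = -26728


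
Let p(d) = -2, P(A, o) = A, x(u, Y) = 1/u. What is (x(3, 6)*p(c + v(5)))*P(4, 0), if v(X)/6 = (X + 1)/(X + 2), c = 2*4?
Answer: -8/3 ≈ -2.6667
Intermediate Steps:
c = 8
v(X) = 6*(1 + X)/(2 + X) (v(X) = 6*((X + 1)/(X + 2)) = 6*((1 + X)/(2 + X)) = 6*(1 + X)/(2 + X))
(x(3, 6)*p(c + v(5)))*P(4, 0) = (-2/3)*4 = ((⅓)*(-2))*4 = -⅔*4 = -8/3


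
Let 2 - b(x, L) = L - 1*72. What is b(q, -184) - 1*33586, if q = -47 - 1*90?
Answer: -33328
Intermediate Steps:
q = -137 (q = -47 - 90 = -137)
b(x, L) = 74 - L (b(x, L) = 2 - (L - 1*72) = 2 - (L - 72) = 2 - (-72 + L) = 2 + (72 - L) = 74 - L)
b(q, -184) - 1*33586 = (74 - 1*(-184)) - 1*33586 = (74 + 184) - 33586 = 258 - 33586 = -33328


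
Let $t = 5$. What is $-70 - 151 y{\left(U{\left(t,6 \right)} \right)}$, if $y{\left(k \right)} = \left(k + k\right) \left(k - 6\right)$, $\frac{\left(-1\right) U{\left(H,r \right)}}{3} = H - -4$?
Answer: $-269152$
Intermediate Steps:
$U{\left(H,r \right)} = -12 - 3 H$ ($U{\left(H,r \right)} = - 3 \left(H - -4\right) = - 3 \left(H + 4\right) = - 3 \left(4 + H\right) = -12 - 3 H$)
$y{\left(k \right)} = 2 k \left(-6 + k\right)$
$-70 - 151 y{\left(U{\left(t,6 \right)} \right)} = -70 - 151 \cdot 2 \left(-12 - 15\right) \left(-6 - 27\right) = -70 - 151 \cdot 2 \left(-27\right) \left(-6 - 27\right) = -70 - 151 \cdot 2 \left(-27\right) \left(-33\right) = -70 - 269082 = -269152$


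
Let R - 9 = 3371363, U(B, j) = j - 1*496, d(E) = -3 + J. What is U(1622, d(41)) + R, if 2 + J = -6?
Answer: 3370865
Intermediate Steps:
J = -8 (J = -2 - 6 = -8)
d(E) = -11 (d(E) = -3 - 8 = -11)
U(B, j) = -496 + j (U(B, j) = j - 496 = -496 + j)
R = 3371372 (R = 9 + 3371363 = 3371372)
U(1622, d(41)) + R = (-496 - 11) + 3371372 = -507 + 3371372 = 3370865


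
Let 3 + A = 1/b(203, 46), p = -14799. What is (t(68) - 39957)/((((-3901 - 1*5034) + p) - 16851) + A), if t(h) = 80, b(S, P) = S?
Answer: 8095031/8239363 ≈ 0.98248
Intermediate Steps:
A = -608/203 (A = -3 + 1/203 = -608/203 ≈ -2.9951)
(t(68) - 39957)/((((-3901 - 1*5034) + p) - 16851) + A) = (80 - 39957)/((((-3901 - 1*5034) - 14799) - 16851) - 608/203) = -39877/((((-3901 - 5034) - 14799) - 16851) - 608/203) = -39877/(((-8935 - 14799) - 16851) - 608/203) = -39877/((-23734 - 16851) - 608/203) = -39877/(-40585 - 608/203) = -39877/(-8239363/203) = -39877*(-203/8239363) = 8095031/8239363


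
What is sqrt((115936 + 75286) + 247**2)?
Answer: sqrt(252231) ≈ 502.23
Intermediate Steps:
sqrt((115936 + 75286) + 247**2) = sqrt(191222 + 61009) = sqrt(252231)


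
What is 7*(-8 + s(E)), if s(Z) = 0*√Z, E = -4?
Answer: -56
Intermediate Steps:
s(Z) = 0
7*(-8 + s(E)) = 7*(-8 + 0) = 7*(-8) = -56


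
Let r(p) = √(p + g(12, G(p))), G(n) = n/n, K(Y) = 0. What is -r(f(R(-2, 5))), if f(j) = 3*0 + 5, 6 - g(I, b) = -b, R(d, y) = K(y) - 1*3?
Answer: -2*√3 ≈ -3.4641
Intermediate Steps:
G(n) = 1
R(d, y) = -3 (R(d, y) = 0 - 1*3 = 0 - 3 = -3)
g(I, b) = 6 + b (g(I, b) = 6 - (-1)*b = 6 + b)
f(j) = 5 (f(j) = 0 + 5 = 5)
r(p) = √(7 + p) (r(p) = √(p + (6 + 1)) = √(p + 7) = √(7 + p))
-r(f(R(-2, 5))) = -√(7 + 5) = -√12 = -2*√3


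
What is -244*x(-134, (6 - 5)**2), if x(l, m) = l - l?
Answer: 0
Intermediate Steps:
x(l, m) = 0
-244*x(-134, (6 - 5)**2) = -244*0 = 0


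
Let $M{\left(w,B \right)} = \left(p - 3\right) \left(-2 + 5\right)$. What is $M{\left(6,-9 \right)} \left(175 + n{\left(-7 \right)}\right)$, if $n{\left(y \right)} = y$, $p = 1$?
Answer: $-1008$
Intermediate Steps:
$M{\left(w,B \right)} = -6$ ($M{\left(w,B \right)} = \left(1 - 3\right) \left(-2 + 5\right) = \left(-2\right) 3 = -6$)
$M{\left(6,-9 \right)} \left(175 + n{\left(-7 \right)}\right) = - 6 \left(175 - 7\right) = \left(-6\right) 168 = -1008$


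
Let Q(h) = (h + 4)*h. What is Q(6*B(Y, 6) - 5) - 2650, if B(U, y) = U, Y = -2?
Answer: -2429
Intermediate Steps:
Q(h) = h*(4 + h) (Q(h) = (4 + h)*h = h*(4 + h))
Q(6*B(Y, 6) - 5) - 2650 = (6*(-2) - 5)*(4 + (6*(-2) - 5)) - 2650 = (-12 - 5)*(4 + (-12 - 5)) - 2650 = -17*(4 - 17) - 2650 = -17*(-13) - 2650 = 221 - 2650 = -2429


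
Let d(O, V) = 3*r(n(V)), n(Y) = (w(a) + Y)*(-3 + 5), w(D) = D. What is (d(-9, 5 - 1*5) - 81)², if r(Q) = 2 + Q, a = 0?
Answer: 5625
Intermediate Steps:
n(Y) = 2*Y (n(Y) = (0 + Y)*(-3 + 5) = Y*2 = 2*Y)
d(O, V) = 6 + 6*V (d(O, V) = 3*(2 + 2*V) = 6 + 6*V)
(d(-9, 5 - 1*5) - 81)² = ((6 + 6*(5 - 1*5)) - 81)² = ((6 + 6*(5 - 5)) - 81)² = ((6 + 6*0) - 81)² = ((6 + 0) - 81)² = (6 - 81)² = (-75)² = 5625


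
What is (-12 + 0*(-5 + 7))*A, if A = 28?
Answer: -336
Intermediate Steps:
(-12 + 0*(-5 + 7))*A = (-12 + 0*(-5 + 7))*28 = (-12 + 0*2)*28 = (-12 + 0)*28 = -12*28 = -336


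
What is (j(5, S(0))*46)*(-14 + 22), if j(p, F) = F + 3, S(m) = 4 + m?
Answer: 2576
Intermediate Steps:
j(p, F) = 3 + F
(j(5, S(0))*46)*(-14 + 22) = ((3 + (4 + 0))*46)*(-14 + 22) = ((3 + 4)*46)*8 = (7*46)*8 = 322*8 = 2576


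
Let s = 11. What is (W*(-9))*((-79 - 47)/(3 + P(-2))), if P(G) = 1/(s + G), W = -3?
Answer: -2187/2 ≈ -1093.5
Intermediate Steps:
P(G) = 1/(11 + G)
(W*(-9))*((-79 - 47)/(3 + P(-2))) = (-3*(-9))*((-79 - 47)/(3 + 1/(11 - 2))) = 27*(-126/(3 + 1/9)) = 27*(-126/(3 + ⅑)) = 27*(-126/28/9) = 27*(-126*9/28) = 27*(-81/2) = -2187/2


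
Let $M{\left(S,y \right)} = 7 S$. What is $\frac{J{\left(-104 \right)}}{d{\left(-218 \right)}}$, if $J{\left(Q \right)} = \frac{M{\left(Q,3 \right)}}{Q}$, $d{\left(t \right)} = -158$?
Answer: $- \frac{7}{158} \approx -0.044304$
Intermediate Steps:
$J{\left(Q \right)} = 7$ ($J{\left(Q \right)} = \frac{7 Q}{Q} = 7$)
$\frac{J{\left(-104 \right)}}{d{\left(-218 \right)}} = \frac{7}{-158} = 7 \left(- \frac{1}{158}\right) = - \frac{7}{158}$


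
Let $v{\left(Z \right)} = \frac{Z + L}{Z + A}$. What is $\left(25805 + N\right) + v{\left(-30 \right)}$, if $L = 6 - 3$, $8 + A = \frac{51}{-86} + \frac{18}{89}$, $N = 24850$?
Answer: $\frac{14884823823}{293843} \approx 50656.0$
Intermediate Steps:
$A = - \frac{64223}{7654}$ ($A = -8 + \left(\frac{51}{-86} + \frac{18}{89}\right) = -8 + \left(51 \left(- \frac{1}{86}\right) + 18 \cdot \frac{1}{89}\right) = -8 + \left(- \frac{51}{86} + \frac{18}{89}\right) = -8 - \frac{2991}{7654} = - \frac{64223}{7654} \approx -8.3908$)
$L = 3$ ($L = 6 - 3 = 3$)
$v{\left(Z \right)} = \frac{3 + Z}{- \frac{64223}{7654} + Z}$ ($v{\left(Z \right)} = \frac{Z + 3}{Z - \frac{64223}{7654}} = \frac{3 + Z}{- \frac{64223}{7654} + Z}$)
$\left(25805 + N\right) + v{\left(-30 \right)} = \left(25805 + 24850\right) + \frac{7654 \left(3 - 30\right)}{-64223 + 7654 \left(-30\right)} = 50655 + 7654 \frac{1}{-64223 - 229620} \left(-27\right) = 50655 + 7654 \frac{1}{-293843} \left(-27\right) = 50655 + 7654 \left(- \frac{1}{293843}\right) \left(-27\right) = 50655 + \frac{206658}{293843} = \frac{14884823823}{293843}$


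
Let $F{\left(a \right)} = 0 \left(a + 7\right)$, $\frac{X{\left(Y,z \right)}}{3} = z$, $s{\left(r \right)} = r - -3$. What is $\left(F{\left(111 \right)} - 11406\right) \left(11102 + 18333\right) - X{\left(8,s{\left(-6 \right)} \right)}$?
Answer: $-335735601$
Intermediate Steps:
$s{\left(r \right)} = 3 + r$ ($s{\left(r \right)} = r + 3 = 3 + r$)
$X{\left(Y,z \right)} = 3 z$
$F{\left(a \right)} = 0$ ($F{\left(a \right)} = 0 \left(7 + a\right) = 0$)
$\left(F{\left(111 \right)} - 11406\right) \left(11102 + 18333\right) - X{\left(8,s{\left(-6 \right)} \right)} = \left(0 - 11406\right) \left(11102 + 18333\right) - 3 \left(3 - 6\right) = \left(-11406\right) 29435 - 3 \left(-3\right) = -335735610 - -9 = -335735610 + 9 = -335735601$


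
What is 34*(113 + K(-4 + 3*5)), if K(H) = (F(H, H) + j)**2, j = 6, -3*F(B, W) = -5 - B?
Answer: 73882/9 ≈ 8209.1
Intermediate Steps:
F(B, W) = 5/3 + B/3 (F(B, W) = -(-5 - B)/3 = 5/3 + B/3)
K(H) = (23/3 + H/3)**2 (K(H) = ((5/3 + H/3) + 6)**2 = (23/3 + H/3)**2)
34*(113 + K(-4 + 3*5)) = 34*(113 + (23 + (-4 + 3*5))**2/9) = 34*(113 + (23 + (-4 + 15))**2/9) = 34*(113 + (23 + 11)**2/9) = 34*(113 + (1/9)*34**2) = 34*(113 + (1/9)*1156) = 34*(113 + 1156/9) = 34*(2173/9) = 73882/9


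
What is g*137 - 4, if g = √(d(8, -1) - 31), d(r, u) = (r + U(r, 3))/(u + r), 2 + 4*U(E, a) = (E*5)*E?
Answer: -4 + 137*I*√74/2 ≈ -4.0 + 589.26*I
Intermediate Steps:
U(E, a) = -½ + 5*E²/4 (U(E, a) = -½ + ((E*5)*E)/4 = -½ + ((5*E)*E)/4 = -½ + (5*E²)/4 = -½ + 5*E²/4)
d(r, u) = (-½ + r + 5*r²/4)/(r + u) (d(r, u) = (r + (-½ + 5*r²/4))/(u + r) = (-½ + r + 5*r²/4)/(r + u))
g = I*√74/2 (g = √((-½ + 8 + (5/4)*8²)/(8 - 1) - 31) = √((-½ + 8 + (5/4)*64)/7 - 31) = √((-½ + 8 + 80)/7 - 31) = √((⅐)*(175/2) - 31) = √(25/2 - 31) = √(-37/2) = I*√74/2 ≈ 4.3012*I)
g*137 - 4 = (I*√74/2)*137 - 4 = 137*I*√74/2 - 4 = -4 + 137*I*√74/2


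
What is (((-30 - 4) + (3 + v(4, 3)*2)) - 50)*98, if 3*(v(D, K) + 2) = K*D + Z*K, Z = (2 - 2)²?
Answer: -7546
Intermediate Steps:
Z = 0 (Z = 0² = 0)
v(D, K) = -2 + D*K/3 (v(D, K) = -2 + (K*D + 0*K)/3 = -2 + (D*K + 0)/3 = -2 + (D*K)/3 = -2 + D*K/3)
(((-30 - 4) + (3 + v(4, 3)*2)) - 50)*98 = (((-30 - 4) + (3 + (-2 + (⅓)*4*3)*2)) - 50)*98 = ((-34 + (3 + (-2 + 4)*2)) - 50)*98 = ((-34 + (3 + 2*2)) - 50)*98 = ((-34 + (3 + 4)) - 50)*98 = ((-34 + 7) - 50)*98 = (-27 - 50)*98 = -77*98 = -7546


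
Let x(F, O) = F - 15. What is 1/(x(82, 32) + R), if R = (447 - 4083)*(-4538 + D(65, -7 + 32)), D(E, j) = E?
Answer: 1/16263895 ≈ 6.1486e-8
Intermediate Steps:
x(F, O) = -15 + F
R = 16263828 (R = (447 - 4083)*(-4538 + 65) = -3636*(-4473) = 16263828)
1/(x(82, 32) + R) = 1/((-15 + 82) + 16263828) = 1/(67 + 16263828) = 1/16263895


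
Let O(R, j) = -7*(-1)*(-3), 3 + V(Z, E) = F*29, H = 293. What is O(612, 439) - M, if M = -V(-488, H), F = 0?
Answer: -24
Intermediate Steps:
V(Z, E) = -3 (V(Z, E) = -3 + 0*29 = -3 + 0 = -3)
O(R, j) = -21 (O(R, j) = 7*(-3) = -21)
M = 3 (M = -1*(-3) = 3)
O(612, 439) - M = -21 - 1*3 = -21 - 3 = -24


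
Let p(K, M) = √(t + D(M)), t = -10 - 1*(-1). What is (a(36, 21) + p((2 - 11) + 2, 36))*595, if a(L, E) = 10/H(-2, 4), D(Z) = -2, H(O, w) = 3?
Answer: 5950/3 + 595*I*√11 ≈ 1983.3 + 1973.4*I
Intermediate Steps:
t = -9 (t = -10 + 1 = -9)
p(K, M) = I*√11 (p(K, M) = √(-9 - 2) = √(-11) = I*√11)
a(L, E) = 10/3
(a(36, 21) + p((2 - 11) + 2, 36))*595 = (10/3 + I*√11)*595 = 5950/3 + 595*I*√11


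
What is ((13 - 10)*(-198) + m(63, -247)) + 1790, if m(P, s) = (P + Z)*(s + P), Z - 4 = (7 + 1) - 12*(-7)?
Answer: -28060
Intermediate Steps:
Z = 96 (Z = 4 + ((7 + 1) - 12*(-7)) = 4 + (8 + 84) = 4 + 92 = 96)
m(P, s) = (96 + P)*(P + s) (m(P, s) = (P + 96)*(s + P) = (96 + P)*(P + s))
((13 - 10)*(-198) + m(63, -247)) + 1790 = ((13 - 10)*(-198) + (63**2 + 96*63 + 96*(-247) + 63*(-247))) + 1790 = (3*(-198) + (3969 + 6048 - 23712 - 15561)) + 1790 = (-594 - 29256) + 1790 = -29850 + 1790 = -28060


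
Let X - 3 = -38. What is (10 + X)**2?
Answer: 625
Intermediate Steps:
X = -35 (X = 3 - 38 = -35)
(10 + X)**2 = (10 - 35)**2 = (-25)**2 = 625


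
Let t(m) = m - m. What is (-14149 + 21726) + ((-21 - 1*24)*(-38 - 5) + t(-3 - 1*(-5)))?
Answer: 9512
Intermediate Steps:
t(m) = 0
(-14149 + 21726) + ((-21 - 1*24)*(-38 - 5) + t(-3 - 1*(-5))) = (-14149 + 21726) + ((-21 - 1*24)*(-38 - 5) + 0) = 7577 + ((-21 - 24)*(-43) + 0) = 7577 + (-45*(-43) + 0) = 7577 + (1935 + 0) = 7577 + 1935 = 9512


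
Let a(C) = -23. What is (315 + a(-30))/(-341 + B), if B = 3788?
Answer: 292/3447 ≈ 0.084711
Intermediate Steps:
(315 + a(-30))/(-341 + B) = (315 - 23)/(-341 + 3788) = 292/3447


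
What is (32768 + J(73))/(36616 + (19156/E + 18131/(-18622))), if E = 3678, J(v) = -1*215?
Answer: 1114805415474/1254091355135 ≈ 0.88894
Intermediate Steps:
J(v) = -215
(32768 + J(73))/(36616 + (19156/E + 18131/(-18622))) = (32768 - 215)/(36616 + (19156/3678 + 18131/(-18622))) = 32553/(36616 + (19156*(1/3678) + 18131*(-1/18622))) = 32553/(36616 + (9578/1839 - 18131/18622)) = 32553/(36616 + 145018607/34245858) = 32553/(1254091355135/34245858) = 32553*(34245858/1254091355135) = 1114805415474/1254091355135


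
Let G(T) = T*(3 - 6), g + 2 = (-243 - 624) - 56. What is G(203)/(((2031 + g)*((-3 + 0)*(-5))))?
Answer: -29/790 ≈ -0.036709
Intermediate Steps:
g = -925 (g = -2 + ((-243 - 624) - 56) = -2 + (-867 - 56) = -2 - 923 = -925)
G(T) = -3*T (G(T) = T*(-3) = -3*T)
G(203)/(((2031 + g)*((-3 + 0)*(-5)))) = (-3*203)/(((2031 - 925)*((-3 + 0)*(-5)))) = -609/(1106*(-3*(-5))) = -609/(1106*15) = -609/16590 = -609*1/16590 = -29/790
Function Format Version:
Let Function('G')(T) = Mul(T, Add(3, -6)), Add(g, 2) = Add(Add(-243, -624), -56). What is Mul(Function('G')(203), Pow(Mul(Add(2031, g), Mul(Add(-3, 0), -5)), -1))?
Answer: Rational(-29, 790) ≈ -0.036709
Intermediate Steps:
g = -925 (g = Add(-2, Add(Add(-243, -624), -56)) = Add(-2, Add(-867, -56)) = Add(-2, -923) = -925)
Function('G')(T) = Mul(-3, T) (Function('G')(T) = Mul(T, -3) = Mul(-3, T))
Mul(Function('G')(203), Pow(Mul(Add(2031, g), Mul(Add(-3, 0), -5)), -1)) = Mul(Mul(-3, 203), Pow(Mul(Add(2031, -925), Mul(Add(-3, 0), -5)), -1)) = Mul(-609, Pow(Mul(1106, Mul(-3, -5)), -1)) = Mul(-609, Pow(Mul(1106, 15), -1)) = Mul(-609, Pow(16590, -1)) = Mul(-609, Rational(1, 16590)) = Rational(-29, 790)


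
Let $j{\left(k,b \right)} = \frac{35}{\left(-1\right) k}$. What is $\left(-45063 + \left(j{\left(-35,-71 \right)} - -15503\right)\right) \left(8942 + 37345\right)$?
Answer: $-1368197433$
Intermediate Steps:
$j{\left(k,b \right)} = - \frac{35}{k}$ ($j{\left(k,b \right)} = 35 \left(- \frac{1}{k}\right) = - \frac{35}{k}$)
$\left(-45063 + \left(j{\left(-35,-71 \right)} - -15503\right)\right) \left(8942 + 37345\right) = \left(-45063 - \left(-15503 + \frac{35}{-35}\right)\right) \left(8942 + 37345\right) = \left(-45063 + \left(\left(-35\right) \left(- \frac{1}{35}\right) + 15503\right)\right) 46287 = \left(-45063 + \left(1 + 15503\right)\right) 46287 = \left(-45063 + 15504\right) 46287 = \left(-29559\right) 46287 = -1368197433$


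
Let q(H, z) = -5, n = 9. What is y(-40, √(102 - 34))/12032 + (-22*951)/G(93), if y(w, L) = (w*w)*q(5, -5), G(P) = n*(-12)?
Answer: 326653/1692 ≈ 193.06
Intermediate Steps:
G(P) = -108 (G(P) = 9*(-12) = -108)
y(w, L) = -5*w² (y(w, L) = (w*w)*(-5) = w²*(-5) = -5*w²)
y(-40, √(102 - 34))/12032 + (-22*951)/G(93) = -5*(-40)²/12032 - 22*951/(-108) = -5*1600*(1/12032) - 20922*(-1/108) = -8000*1/12032 + 3487/18 = -125/188 + 3487/18 = 326653/1692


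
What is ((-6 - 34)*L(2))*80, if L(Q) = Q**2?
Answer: -12800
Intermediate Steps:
((-6 - 34)*L(2))*80 = ((-6 - 34)*2**2)*80 = -40*4*80 = -160*80 = -12800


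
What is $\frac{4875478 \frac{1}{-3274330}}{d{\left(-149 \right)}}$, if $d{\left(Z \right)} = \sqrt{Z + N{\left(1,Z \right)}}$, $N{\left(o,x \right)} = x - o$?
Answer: $\frac{2437739 i \sqrt{299}}{489512335} \approx 0.086111 i$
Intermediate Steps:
$d{\left(Z \right)} = \sqrt{-1 + 2 Z}$ ($d{\left(Z \right)} = \sqrt{Z + \left(Z - 1\right)} = \sqrt{Z + \left(-1 + Z\right)} = \sqrt{-1 + 2 Z}$)
$\frac{4875478 \frac{1}{-3274330}}{d{\left(-149 \right)}} = \frac{4875478 \frac{1}{-3274330}}{\sqrt{-1 + 2 \left(-149\right)}} = \frac{4875478 \left(- \frac{1}{3274330}\right)}{\sqrt{-1 - 298}} = - \frac{2437739}{1637165 \sqrt{-299}} = - \frac{2437739}{1637165 i \sqrt{299}} = - \frac{2437739 \left(- \frac{i \sqrt{299}}{299}\right)}{1637165} = \frac{2437739 i \sqrt{299}}{489512335}$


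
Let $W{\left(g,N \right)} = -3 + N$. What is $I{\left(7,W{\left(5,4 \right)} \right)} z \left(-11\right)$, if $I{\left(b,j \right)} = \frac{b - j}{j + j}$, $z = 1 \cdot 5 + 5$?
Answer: $-330$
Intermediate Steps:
$z = 10$ ($z = 5 + 5 = 10$)
$I{\left(b,j \right)} = \frac{b - j}{2 j}$
$I{\left(7,W{\left(5,4 \right)} \right)} z \left(-11\right) = \frac{7 - \left(-3 + 4\right)}{2 \left(-3 + 4\right)} 10 \left(-11\right) = \frac{7 - 1}{2 \cdot 1} \cdot 10 \left(-11\right) = \frac{1}{2} \cdot 1 \left(7 - 1\right) 10 \left(-11\right) = \frac{1}{2} \cdot 1 \cdot 6 \cdot 10 \left(-11\right) = 3 \cdot 10 \left(-11\right) = 30 \left(-11\right) = -330$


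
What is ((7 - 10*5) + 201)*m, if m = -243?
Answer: -38394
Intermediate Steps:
((7 - 10*5) + 201)*m = ((7 - 10*5) + 201)*(-243) = ((7 - 50) + 201)*(-243) = (-43 + 201)*(-243) = 158*(-243) = -38394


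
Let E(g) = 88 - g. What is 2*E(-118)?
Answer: 412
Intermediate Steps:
2*E(-118) = 2*(88 - 1*(-118)) = 2*(88 + 118) = 2*206 = 412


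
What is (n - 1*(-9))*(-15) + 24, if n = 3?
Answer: -156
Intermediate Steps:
(n - 1*(-9))*(-15) + 24 = (3 - 1*(-9))*(-15) + 24 = (3 + 9)*(-15) + 24 = 12*(-15) + 24 = -180 + 24 = -156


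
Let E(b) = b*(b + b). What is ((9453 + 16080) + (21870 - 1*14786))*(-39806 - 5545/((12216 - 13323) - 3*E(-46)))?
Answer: -17920975963241/13803 ≈ -1.2983e+9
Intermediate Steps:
E(b) = 2*b² (E(b) = b*(2*b) = 2*b²)
((9453 + 16080) + (21870 - 1*14786))*(-39806 - 5545/((12216 - 13323) - 3*E(-46))) = ((9453 + 16080) + (21870 - 1*14786))*(-39806 - 5545/((12216 - 13323) - 6*(-46)²)) = (25533 + (21870 - 14786))*(-39806 - 5545/(-1107 - 6*2116)) = (25533 + 7084)*(-39806 - 5545/(-1107 - 3*4232)) = 32617*(-39806 - 5545/(-1107 - 12696)) = 32617*(-39806 - 5545/(-13803)) = 32617*(-39806 - 5545*(-1/13803)) = 32617*(-39806 + 5545/13803) = 32617*(-549436673/13803) = -17920975963241/13803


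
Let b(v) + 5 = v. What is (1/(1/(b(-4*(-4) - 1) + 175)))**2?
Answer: 34225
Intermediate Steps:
b(v) = -5 + v
(1/(1/(b(-4*(-4) - 1) + 175)))**2 = (1/(1/((-5 + (-4*(-4) - 1)) + 175)))**2 = (1/(1/((-5 + (16 - 1)) + 175)))**2 = (1/(1/((-5 + 15) + 175)))**2 = (1/(1/(10 + 175)))**2 = (1/(1/185))**2 = 185**2 = 34225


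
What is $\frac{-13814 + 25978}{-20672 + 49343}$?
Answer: $\frac{12164}{28671} \approx 0.42426$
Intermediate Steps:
$\frac{-13814 + 25978}{-20672 + 49343} = \frac{12164}{28671}$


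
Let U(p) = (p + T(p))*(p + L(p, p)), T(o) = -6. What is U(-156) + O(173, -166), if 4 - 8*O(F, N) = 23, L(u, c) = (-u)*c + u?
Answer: 31943789/8 ≈ 3.9930e+6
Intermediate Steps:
L(u, c) = u - c*u (L(u, c) = -c*u + u = u - c*u)
O(F, N) = -19/8 (O(F, N) = ½ - ⅛*23 = ½ - 23/8 = -19/8)
U(p) = (-6 + p)*(p + p*(1 - p)) (U(p) = (p - 6)*(p + p*(1 - p)) = (-6 + p)*(p + p*(1 - p)))
U(-156) + O(173, -166) = -156*(-12 - 1*(-156)² + 8*(-156)) - 19/8 = -156*(-12 - 1*24336 - 1248) - 19/8 = -156*(-12 - 24336 - 1248) - 19/8 = -156*(-25596) - 19/8 = 3992976 - 19/8 = 31943789/8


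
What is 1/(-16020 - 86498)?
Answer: -1/102518 ≈ -9.7544e-6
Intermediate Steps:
1/(-16020 - 86498) = 1/(-102518) = -1/102518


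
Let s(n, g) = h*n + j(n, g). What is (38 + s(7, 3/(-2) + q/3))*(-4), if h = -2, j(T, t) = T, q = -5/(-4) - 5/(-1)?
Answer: -124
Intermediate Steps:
q = 25/4 (q = -5*(-1/4) - 5*(-1) = 5/4 + 5 = 25/4 ≈ 6.2500)
s(n, g) = -n (s(n, g) = -2*n + n = -n)
(38 + s(7, 3/(-2) + q/3))*(-4) = (38 - 1*7)*(-4) = (38 - 7)*(-4) = 31*(-4) = -124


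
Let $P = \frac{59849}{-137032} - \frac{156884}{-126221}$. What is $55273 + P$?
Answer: $\frac{956033222175315}{17296316072} \approx 55274.0$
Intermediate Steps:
$P = \frac{13943927659}{17296316072}$ ($P = 59849 \left(- \frac{1}{137032}\right) - - \frac{156884}{126221} = - \frac{59849}{137032} + \frac{156884}{126221} = \frac{13943927659}{17296316072} \approx 0.80618$)
$55273 + P = 55273 + \frac{13943927659}{17296316072} = \frac{956033222175315}{17296316072}$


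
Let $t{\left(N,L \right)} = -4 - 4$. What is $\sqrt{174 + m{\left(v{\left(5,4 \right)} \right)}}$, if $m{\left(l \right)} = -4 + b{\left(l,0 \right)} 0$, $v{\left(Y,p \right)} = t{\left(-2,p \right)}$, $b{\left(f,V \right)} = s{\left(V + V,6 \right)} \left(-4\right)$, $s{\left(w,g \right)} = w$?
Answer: $\sqrt{170} \approx 13.038$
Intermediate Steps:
$t{\left(N,L \right)} = -8$
$b{\left(f,V \right)} = - 8 V$ ($b{\left(f,V \right)} = \left(V + V\right) \left(-4\right) = 2 V \left(-4\right) = - 8 V$)
$v{\left(Y,p \right)} = -8$
$m{\left(l \right)} = -4$ ($m{\left(l \right)} = -4 + \left(-8\right) 0 \cdot 0 = -4 + 0 \cdot 0 = -4 + 0 = -4$)
$\sqrt{174 + m{\left(v{\left(5,4 \right)} \right)}} = \sqrt{174 - 4} = \sqrt{170}$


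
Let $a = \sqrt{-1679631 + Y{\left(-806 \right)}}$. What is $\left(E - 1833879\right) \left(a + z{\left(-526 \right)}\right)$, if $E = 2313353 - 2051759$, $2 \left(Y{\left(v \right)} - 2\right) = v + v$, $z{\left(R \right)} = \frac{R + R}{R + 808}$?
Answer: $\frac{275673970}{47} - 4716855 i \sqrt{186715} \approx 5.8654 \cdot 10^{6} - 2.0382 \cdot 10^{9} i$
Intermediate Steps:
$z{\left(R \right)} = \frac{2 R}{808 + R}$
$Y{\left(v \right)} = 2 + v$ ($Y{\left(v \right)} = 2 + \frac{v + v}{2} = 2 + \frac{2 v}{2} = 2 + v$)
$E = 261594$ ($E = 2313353 - 2051759 = 261594$)
$a = 3 i \sqrt{186715}$ ($a = \sqrt{-1679631 + \left(2 - 806\right)} = \sqrt{-1679631 - 804} = \sqrt{-1680435} = 3 i \sqrt{186715} \approx 1296.3 i$)
$\left(E - 1833879\right) \left(a + z{\left(-526 \right)}\right) = \left(261594 - 1833879\right) \left(3 i \sqrt{186715} + 2 \left(-526\right) \frac{1}{808 - 526}\right) = - 1572285 \left(3 i \sqrt{186715} + 2 \left(-526\right) \frac{1}{282}\right) = - 1572285 \left(3 i \sqrt{186715} - \frac{526}{141}\right) = - 1572285 \left(- \frac{526}{141} + 3 i \sqrt{186715}\right) = \frac{275673970}{47} - 4716855 i \sqrt{186715}$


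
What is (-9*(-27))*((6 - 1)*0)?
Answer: 0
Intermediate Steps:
(-9*(-27))*((6 - 1)*0) = 243*(5*0) = 243*0 = 0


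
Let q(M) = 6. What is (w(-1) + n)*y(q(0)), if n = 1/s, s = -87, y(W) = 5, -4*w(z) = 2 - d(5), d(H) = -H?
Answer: -3065/348 ≈ -8.8075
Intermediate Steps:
w(z) = -7/4 (w(z) = -(2 - (-1)*5)/4 = -(2 - 1*(-5))/4 = -(2 + 5)/4 = -¼*7 = -7/4)
n = -1/87 (n = 1/(-87) = -1/87 ≈ -0.011494)
(w(-1) + n)*y(q(0)) = (-7/4 - 1/87)*5 = -613/348*5 = -3065/348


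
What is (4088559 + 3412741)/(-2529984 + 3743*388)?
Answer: -75013/10777 ≈ -6.9605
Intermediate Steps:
(4088559 + 3412741)/(-2529984 + 3743*388) = 7501300/(-2529984 + 1452284) = 7501300/(-1077700) = 7501300*(-1/1077700) = -75013/10777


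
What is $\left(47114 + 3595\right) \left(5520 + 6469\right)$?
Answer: $607950201$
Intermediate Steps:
$\left(47114 + 3595\right) \left(5520 + 6469\right) = 50709 \cdot 11989 = 607950201$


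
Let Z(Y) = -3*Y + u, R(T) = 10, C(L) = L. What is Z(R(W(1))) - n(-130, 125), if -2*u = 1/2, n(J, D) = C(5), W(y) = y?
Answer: -141/4 ≈ -35.250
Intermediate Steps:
n(J, D) = 5
u = -¼ (u = -½/2 = -½*½ = -¼ ≈ -0.25000)
Z(Y) = -¼ - 3*Y (Z(Y) = -3*Y - ¼ = -¼ - 3*Y)
Z(R(W(1))) - n(-130, 125) = (-¼ - 3*10) - 1*5 = (-¼ - 30) - 5 = -121/4 - 5 = -141/4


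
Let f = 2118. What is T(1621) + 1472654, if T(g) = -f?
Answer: 1470536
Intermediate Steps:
T(g) = -2118 (T(g) = -1*2118 = -2118)
T(1621) + 1472654 = -2118 + 1472654 = 1470536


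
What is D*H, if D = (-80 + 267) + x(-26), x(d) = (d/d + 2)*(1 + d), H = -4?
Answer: -448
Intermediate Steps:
x(d) = 3 + 3*d (x(d) = (1 + 2)*(1 + d) = 3*(1 + d) = 3 + 3*d)
D = 112 (D = (-80 + 267) + (3 + 3*(-26)) = 187 + (3 - 78) = 187 - 75 = 112)
D*H = 112*(-4) = -448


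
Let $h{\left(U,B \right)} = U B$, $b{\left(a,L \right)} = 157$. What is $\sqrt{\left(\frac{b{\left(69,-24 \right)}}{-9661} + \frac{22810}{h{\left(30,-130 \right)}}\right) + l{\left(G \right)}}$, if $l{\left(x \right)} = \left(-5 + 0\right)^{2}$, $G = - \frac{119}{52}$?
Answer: $\frac{\sqrt{271645522948410}}{3767790} \approx 4.3744$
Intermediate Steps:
$h{\left(U,B \right)} = B U$
$G = - \frac{119}{52}$ ($G = \left(-119\right) \frac{1}{52} = - \frac{119}{52} \approx -2.2885$)
$l{\left(x \right)} = 25$ ($l{\left(x \right)} = \left(-5\right)^{2} = 25$)
$\sqrt{\left(\frac{b{\left(69,-24 \right)}}{-9661} + \frac{22810}{h{\left(30,-130 \right)}}\right) + l{\left(G \right)}} = \sqrt{\left(\frac{157}{-9661} + \frac{22810}{\left(-130\right) 30}\right) + 25} = \sqrt{\left(157 \left(- \frac{1}{9661}\right) + \frac{22810}{-3900}\right) + 25} = \sqrt{\left(- \frac{157}{9661} + 22810 \left(- \frac{1}{3900}\right)\right) + 25} = \sqrt{\left(- \frac{157}{9661} - \frac{2281}{390}\right) + 25} = \sqrt{- \frac{22097971}{3767790} + 25} = \sqrt{\frac{72096779}{3767790}} = \frac{\sqrt{271645522948410}}{3767790}$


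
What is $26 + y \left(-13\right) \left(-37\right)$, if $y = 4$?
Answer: $1950$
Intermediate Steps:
$26 + y \left(-13\right) \left(-37\right) = 26 + 4 \left(-13\right) \left(-37\right) = 26 - -1924 = 26 + 1924 = 1950$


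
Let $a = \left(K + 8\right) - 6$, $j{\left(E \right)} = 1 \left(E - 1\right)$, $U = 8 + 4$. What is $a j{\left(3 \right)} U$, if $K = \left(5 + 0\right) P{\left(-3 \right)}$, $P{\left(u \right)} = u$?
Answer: $-312$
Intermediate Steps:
$U = 12$
$j{\left(E \right)} = -1 + E$ ($j{\left(E \right)} = 1 \left(-1 + E\right) = -1 + E$)
$K = -15$ ($K = \left(5 + 0\right) \left(-3\right) = 5 \left(-3\right) = -15$)
$a = -13$ ($a = \left(-15 + 8\right) - 6 = -7 - 6 = -13$)
$a j{\left(3 \right)} U = - 13 \left(-1 + 3\right) 12 = \left(-13\right) 2 \cdot 12 = \left(-26\right) 12 = -312$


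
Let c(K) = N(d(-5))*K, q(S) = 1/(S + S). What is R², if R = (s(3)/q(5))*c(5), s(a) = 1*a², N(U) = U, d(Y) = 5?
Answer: 5062500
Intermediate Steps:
q(S) = 1/(2*S)
s(a) = a²
c(K) = 5*K
R = 2250 (R = (3²/(((½)/5)))*(5*5) = (9/(((½)*(⅕))))*25 = (9/(⅒))*25 = (9*10)*25 = 90*25 = 2250)
R² = 2250² = 5062500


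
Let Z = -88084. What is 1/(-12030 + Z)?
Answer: -1/100114 ≈ -9.9886e-6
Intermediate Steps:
1/(-12030 + Z) = 1/(-12030 - 88084) = 1/(-100114) = -1/100114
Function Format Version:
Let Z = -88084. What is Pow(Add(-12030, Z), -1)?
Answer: Rational(-1, 100114) ≈ -9.9886e-6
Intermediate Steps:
Pow(Add(-12030, Z), -1) = Pow(Add(-12030, -88084), -1) = Pow(-100114, -1) = Rational(-1, 100114)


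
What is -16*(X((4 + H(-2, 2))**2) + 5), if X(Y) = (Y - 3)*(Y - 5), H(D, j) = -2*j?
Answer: -320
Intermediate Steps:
X(Y) = (-5 + Y)*(-3 + Y) (X(Y) = (-3 + Y)*(-5 + Y) = (-5 + Y)*(-3 + Y))
-16*(X((4 + H(-2, 2))**2) + 5) = -16*((15 + ((4 - 2*2)**2)**2 - 8*(4 - 2*2)**2) + 5) = -16*((15 + ((4 - 4)**2)**2 - 8*(4 - 4)**2) + 5) = -16*((15 + (0**2)**2 - 8*0**2) + 5) = -16*((15 + 0**2 - 8*0) + 5) = -16*((15 + 0 + 0) + 5) = -16*(15 + 5) = -16*20 = -320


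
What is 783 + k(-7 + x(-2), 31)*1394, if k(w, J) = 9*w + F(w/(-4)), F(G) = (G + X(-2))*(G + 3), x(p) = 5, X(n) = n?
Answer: -63255/2 ≈ -31628.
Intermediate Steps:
F(G) = (-2 + G)*(3 + G) (F(G) = (G - 2)*(G + 3) = (-2 + G)*(3 + G))
k(w, J) = -6 + w**2/16 + 35*w/4 (k(w, J) = 9*w + (-6 + w/(-4) + (w/(-4))**2) = 9*w + (-6 + w*(-1/4) + (w*(-1/4))**2) = 9*w + (-6 - w/4 + (-w/4)**2) = 9*w + (-6 - w/4 + w**2/16) = -6 + w**2/16 + 35*w/4)
783 + k(-7 + x(-2), 31)*1394 = 783 + (-6 + (-7 + 5)**2/16 + 35*(-7 + 5)/4)*1394 = 783 + (-6 + (1/16)*(-2)**2 + (35/4)*(-2))*1394 = 783 + (-6 + (1/16)*4 - 35/2)*1394 = 783 + (-6 + 1/4 - 35/2)*1394 = 783 - 93/4*1394 = 783 - 64821/2 = -63255/2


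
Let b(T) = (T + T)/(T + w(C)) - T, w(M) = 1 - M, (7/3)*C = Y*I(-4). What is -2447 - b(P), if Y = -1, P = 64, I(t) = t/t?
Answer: -546155/229 ≈ -2385.0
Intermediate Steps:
I(t) = 1
C = -3/7 (C = 3*(-1*1)/7 = (3/7)*(-1) = -3/7 ≈ -0.42857)
b(T) = -T + 2*T/(10/7 + T) (b(T) = (T + T)/(T + (1 - 1*(-3/7))) - T = (2*T)/(T + (1 + 3/7)) - T = (2*T)/(T + 10/7) - T = (2*T)/(10/7 + T) - T = 2*T/(10/7 + T) - T = -T + 2*T/(10/7 + T))
-2447 - b(P) = -2447 - 64*(4 - 7*64)/(10 + 7*64) = -2447 - 64*(4 - 448)/(10 + 448) = -2447 - 64*(-444)/458 = -2447 - 1*(-14208/229) = -2447 + 14208/229 = -546155/229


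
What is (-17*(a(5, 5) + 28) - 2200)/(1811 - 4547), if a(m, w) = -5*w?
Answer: 2251/2736 ≈ 0.82273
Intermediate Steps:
(-17*(a(5, 5) + 28) - 2200)/(1811 - 4547) = (-17*(-5*5 + 28) - 2200)/(1811 - 4547) = (-17*(-25 + 28) - 2200)/(-2736) = (-17*3 - 2200)*(-1/2736) = (-51 - 2200)*(-1/2736) = -2251*(-1/2736) = 2251/2736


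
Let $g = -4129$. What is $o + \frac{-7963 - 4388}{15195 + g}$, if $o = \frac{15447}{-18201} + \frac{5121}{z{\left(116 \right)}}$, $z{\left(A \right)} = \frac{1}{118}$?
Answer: $\frac{40569535178965}{67137422} \approx 6.0428 \cdot 10^{5}$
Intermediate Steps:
$z{\left(A \right)} = \frac{1}{118}$
$o = \frac{3666149477}{6067}$ ($o = \frac{15447}{-18201} + 5121 \frac{1}{\frac{1}{118}} = 15447 \left(- \frac{1}{18201}\right) + 5121 \cdot 118 = - \frac{5149}{6067} + 604278 = \frac{3666149477}{6067} \approx 6.0428 \cdot 10^{5}$)
$o + \frac{-7963 - 4388}{15195 + g} = \frac{3666149477}{6067} + \frac{-7963 - 4388}{15195 - 4129} = \frac{3666149477}{6067} - \frac{12351}{11066} = \frac{40569535178965}{67137422}$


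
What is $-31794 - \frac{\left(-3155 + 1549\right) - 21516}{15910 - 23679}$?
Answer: $- \frac{247030708}{7769} \approx -31797.0$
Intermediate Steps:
$-31794 - \frac{\left(-3155 + 1549\right) - 21516}{15910 - 23679} = -31794 - \frac{-1606 - 21516}{-7769} = -31794 - \left(-23122\right) \left(- \frac{1}{7769}\right) = -31794 - \frac{23122}{7769} = - \frac{247030708}{7769}$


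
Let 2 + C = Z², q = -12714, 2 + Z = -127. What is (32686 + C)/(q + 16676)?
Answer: 49325/3962 ≈ 12.450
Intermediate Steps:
Z = -129 (Z = -2 - 127 = -129)
C = 16639 (C = -2 + (-129)² = -2 + 16641 = 16639)
(32686 + C)/(q + 16676) = (32686 + 16639)/(-12714 + 16676) = 49325/3962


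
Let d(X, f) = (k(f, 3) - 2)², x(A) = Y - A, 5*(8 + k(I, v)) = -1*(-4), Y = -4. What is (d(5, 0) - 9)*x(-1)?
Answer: -5673/25 ≈ -226.92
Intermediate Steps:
k(I, v) = -36/5 (k(I, v) = -8 + (-1*(-4))/5 = -8 + (⅕)*4 = -8 + ⅘ = -36/5)
x(A) = -4 - A
d(X, f) = 2116/25 (d(X, f) = (-36/5 - 2)² = (-46/5)² = 2116/25)
(d(5, 0) - 9)*x(-1) = (2116/25 - 9)*(-4 - 1*(-1)) = 1891*(-4 + 1)/25 = (1891/25)*(-3) = -5673/25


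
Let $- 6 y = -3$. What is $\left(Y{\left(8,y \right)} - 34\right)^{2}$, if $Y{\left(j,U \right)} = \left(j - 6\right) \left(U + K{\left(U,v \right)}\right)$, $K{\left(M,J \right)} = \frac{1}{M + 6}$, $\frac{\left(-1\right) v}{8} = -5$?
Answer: $\frac{180625}{169} \approx 1068.8$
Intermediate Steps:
$v = 40$ ($v = \left(-8\right) \left(-5\right) = 40$)
$K{\left(M,J \right)} = \frac{1}{6 + M}$
$y = \frac{1}{2}$ ($y = \left(- \frac{1}{6}\right) \left(-3\right) = \frac{1}{2} \approx 0.5$)
$Y{\left(j,U \right)} = \left(-6 + j\right) \left(U + \frac{1}{6 + U}\right)$ ($Y{\left(j,U \right)} = \left(j - 6\right) \left(U + \frac{1}{6 + U}\right) = \left(-6 + j\right) \left(U + \frac{1}{6 + U}\right)$)
$\left(Y{\left(8,y \right)} - 34\right)^{2} = \left(\frac{-6 + 8 + \frac{\left(-6 + 8\right) \left(6 + \frac{1}{2}\right)}{2}}{6 + \frac{1}{2}} - 34\right)^{2} = \left(\frac{-6 + 8 + \frac{1}{2} \cdot 2 \cdot \frac{13}{2}}{\frac{13}{2}} - 34\right)^{2} = \left(\frac{2 \left(-6 + 8 + \frac{13}{2}\right)}{13} - 34\right)^{2} = \left(\frac{2}{13} \cdot \frac{17}{2} - 34\right)^{2} = \left(\frac{17}{13} - 34\right)^{2} = \left(- \frac{425}{13}\right)^{2} = \frac{180625}{169}$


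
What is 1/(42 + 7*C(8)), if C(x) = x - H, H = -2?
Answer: 1/112 ≈ 0.0089286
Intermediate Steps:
C(x) = 2 + x (C(x) = x - 1*(-2) = x + 2 = 2 + x)
1/(42 + 7*C(8)) = 1/(42 + 7*(2 + 8)) = 1/(42 + 7*10) = 1/(42 + 70) = 1/112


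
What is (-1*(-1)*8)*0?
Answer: 0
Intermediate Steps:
(-1*(-1)*8)*0 = (1*8)*0 = 8*0 = 0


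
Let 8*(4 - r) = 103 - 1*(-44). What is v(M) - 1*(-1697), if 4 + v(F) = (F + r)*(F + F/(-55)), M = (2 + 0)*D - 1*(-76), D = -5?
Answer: 50383/10 ≈ 5038.3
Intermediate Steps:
M = 66 (M = (2 + 0)*(-5) - 1*(-76) = 2*(-5) + 76 = -10 + 76 = 66)
r = -115/8 (r = 4 - (103 - 1*(-44))/8 = 4 - (103 + 44)/8 = 4 - 1/8*147 = 4 - 147/8 = -115/8 ≈ -14.375)
v(F) = -4 + 54*F*(-115/8 + F)/55 (v(F) = -4 + (F - 115/8)*(F + F/(-55)) = -4 + (-115/8 + F)*(F + F*(-1/55)) = -4 + (-115/8 + F)*(F - F/55) = -4 + (-115/8 + F)*(54*F/55) = -4 + 54*F*(-115/8 + F)/55)
v(M) - 1*(-1697) = (-4 - 621/44*66 + (54/55)*66**2) - 1*(-1697) = (-4 - 1863/2 + (54/55)*4356) + 1697 = (-4 - 1863/2 + 21384/5) + 1697 = 33413/10 + 1697 = 50383/10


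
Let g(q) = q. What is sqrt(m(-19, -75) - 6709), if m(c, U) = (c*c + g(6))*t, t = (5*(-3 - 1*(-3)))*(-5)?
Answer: I*sqrt(6709) ≈ 81.908*I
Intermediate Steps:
t = 0 (t = (5*(-3 + 3))*(-5) = (5*0)*(-5) = 0*(-5) = 0)
m(c, U) = 0 (m(c, U) = (c*c + 6)*0 = (c**2 + 6)*0 = (6 + c**2)*0 = 0)
sqrt(m(-19, -75) - 6709) = sqrt(0 - 6709) = sqrt(-6709) = I*sqrt(6709)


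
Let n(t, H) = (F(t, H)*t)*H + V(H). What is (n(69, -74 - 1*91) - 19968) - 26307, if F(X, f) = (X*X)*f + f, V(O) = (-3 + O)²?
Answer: 8945517999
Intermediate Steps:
F(X, f) = f + f*X² (F(X, f) = X²*f + f = f*X² + f = f + f*X²)
n(t, H) = (-3 + H)² + t*H²*(1 + t²) (n(t, H) = ((H*(1 + t²))*t)*H + (-3 + H)² = (H*t*(1 + t²))*H + (-3 + H)² = t*H²*(1 + t²) + (-3 + H)² = (-3 + H)² + t*H²*(1 + t²))
(n(69, -74 - 1*91) - 19968) - 26307 = (((-3 + (-74 - 1*91))² + 69*(-74 - 1*91)²*(1 + 69²)) - 19968) - 26307 = (((-3 + (-74 - 91))² + 69*(-74 - 91)²*(1 + 4761)) - 19968) - 26307 = (((-3 - 165)² + 69*(-165)²*4762) - 19968) - 26307 = (((-168)² + 69*27225*4762) - 19968) - 26307 = ((28224 + 8945536050) - 19968) - 26307 = (8945564274 - 19968) - 26307 = 8945544306 - 26307 = 8945517999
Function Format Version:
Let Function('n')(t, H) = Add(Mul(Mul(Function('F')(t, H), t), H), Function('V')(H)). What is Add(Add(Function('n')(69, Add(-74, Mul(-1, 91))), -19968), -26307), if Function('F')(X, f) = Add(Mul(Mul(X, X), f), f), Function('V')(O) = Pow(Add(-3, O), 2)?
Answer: 8945517999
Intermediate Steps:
Function('F')(X, f) = Add(f, Mul(f, Pow(X, 2))) (Function('F')(X, f) = Add(Mul(Pow(X, 2), f), f) = Add(Mul(f, Pow(X, 2)), f) = Add(f, Mul(f, Pow(X, 2))))
Function('n')(t, H) = Add(Pow(Add(-3, H), 2), Mul(t, Pow(H, 2), Add(1, Pow(t, 2)))) (Function('n')(t, H) = Add(Mul(Mul(Mul(H, Add(1, Pow(t, 2))), t), H), Pow(Add(-3, H), 2)) = Add(Mul(Mul(H, t, Add(1, Pow(t, 2))), H), Pow(Add(-3, H), 2)) = Add(Mul(t, Pow(H, 2), Add(1, Pow(t, 2))), Pow(Add(-3, H), 2)) = Add(Pow(Add(-3, H), 2), Mul(t, Pow(H, 2), Add(1, Pow(t, 2)))))
Add(Add(Function('n')(69, Add(-74, Mul(-1, 91))), -19968), -26307) = Add(Add(Add(Pow(Add(-3, Add(-74, Mul(-1, 91))), 2), Mul(69, Pow(Add(-74, Mul(-1, 91)), 2), Add(1, Pow(69, 2)))), -19968), -26307) = Add(Add(Add(Pow(Add(-3, Add(-74, -91)), 2), Mul(69, Pow(Add(-74, -91), 2), Add(1, 4761))), -19968), -26307) = Add(Add(Add(Pow(Add(-3, -165), 2), Mul(69, Pow(-165, 2), 4762)), -19968), -26307) = Add(Add(Add(Pow(-168, 2), Mul(69, 27225, 4762)), -19968), -26307) = Add(Add(Add(28224, 8945536050), -19968), -26307) = Add(Add(8945564274, -19968), -26307) = Add(8945544306, -26307) = 8945517999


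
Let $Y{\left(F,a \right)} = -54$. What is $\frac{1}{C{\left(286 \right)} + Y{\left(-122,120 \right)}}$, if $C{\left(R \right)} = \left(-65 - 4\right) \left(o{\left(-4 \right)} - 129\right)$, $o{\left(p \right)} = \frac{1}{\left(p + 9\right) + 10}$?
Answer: $\frac{5}{44212} \approx 0.00011309$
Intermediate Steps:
$o{\left(p \right)} = \frac{1}{19 + p}$ ($o{\left(p \right)} = \frac{1}{\left(9 + p\right) + 10} = \frac{1}{19 + p}$)
$C{\left(R \right)} = \frac{44482}{5}$ ($C{\left(R \right)} = \left(-65 - 4\right) \left(\frac{1}{19 - 4} - 129\right) = - 69 \left(\frac{1}{15} - 129\right) = \left(-69\right) \left(- \frac{1934}{15}\right) = \frac{44482}{5}$)
$\frac{1}{C{\left(286 \right)} + Y{\left(-122,120 \right)}} = \frac{1}{\frac{44482}{5} - 54} = \frac{1}{\frac{44212}{5}} = \frac{5}{44212}$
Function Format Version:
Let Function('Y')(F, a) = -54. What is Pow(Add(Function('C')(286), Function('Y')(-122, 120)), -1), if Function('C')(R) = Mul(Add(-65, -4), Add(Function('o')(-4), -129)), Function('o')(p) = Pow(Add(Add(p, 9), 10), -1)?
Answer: Rational(5, 44212) ≈ 0.00011309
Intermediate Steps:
Function('o')(p) = Pow(Add(19, p), -1) (Function('o')(p) = Pow(Add(Add(9, p), 10), -1) = Pow(Add(19, p), -1))
Function('C')(R) = Rational(44482, 5) (Function('C')(R) = Mul(Add(-65, -4), Add(Pow(Add(19, -4), -1), -129)) = Mul(-69, Add(Pow(15, -1), -129)) = Mul(-69, Add(Rational(1, 15), -129)) = Mul(-69, Rational(-1934, 15)) = Rational(44482, 5))
Pow(Add(Function('C')(286), Function('Y')(-122, 120)), -1) = Pow(Add(Rational(44482, 5), -54), -1) = Pow(Rational(44212, 5), -1) = Rational(5, 44212)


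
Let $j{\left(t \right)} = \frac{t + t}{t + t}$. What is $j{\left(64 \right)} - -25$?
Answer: $26$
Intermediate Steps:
$j{\left(t \right)} = 1$ ($j{\left(t \right)} = \frac{2 t}{2 t} = 2 t \frac{1}{2 t} = 1$)
$j{\left(64 \right)} - -25 = 1 - -25 = 1 + 25 = 26$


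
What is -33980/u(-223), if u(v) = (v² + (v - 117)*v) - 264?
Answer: -6796/25057 ≈ -0.27122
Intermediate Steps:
u(v) = -264 + v² + v*(-117 + v) (u(v) = (v² + (-117 + v)*v) - 264 = (v² + v*(-117 + v)) - 264 = -264 + v² + v*(-117 + v))
-33980/u(-223) = -33980/(-264 - 117*(-223) + 2*(-223)²) = -33980/(-264 + 26091 + 2*49729) = -33980/(-264 + 26091 + 99458) = -33980/125285 = -33980*1/125285 = -6796/25057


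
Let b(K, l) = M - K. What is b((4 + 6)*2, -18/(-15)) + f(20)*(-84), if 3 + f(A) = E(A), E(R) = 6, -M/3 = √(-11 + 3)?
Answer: -272 - 6*I*√2 ≈ -272.0 - 8.4853*I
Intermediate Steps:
M = -6*I*√2 (M = -3*√(-11 + 3) = -6*I*√2 ≈ -8.4853*I)
b(K, l) = -K - 6*I*√2 (b(K, l) = -6*I*√2 - K = -K - 6*I*√2)
f(A) = 3 (f(A) = -3 + 6 = 3)
b((4 + 6)*2, -18/(-15)) + f(20)*(-84) = (-(4 + 6)*2 - 6*I*√2) + 3*(-84) = (-10*2 - 6*I*√2) - 252 = (-1*20 - 6*I*√2) - 252 = (-20 - 6*I*√2) - 252 = -272 - 6*I*√2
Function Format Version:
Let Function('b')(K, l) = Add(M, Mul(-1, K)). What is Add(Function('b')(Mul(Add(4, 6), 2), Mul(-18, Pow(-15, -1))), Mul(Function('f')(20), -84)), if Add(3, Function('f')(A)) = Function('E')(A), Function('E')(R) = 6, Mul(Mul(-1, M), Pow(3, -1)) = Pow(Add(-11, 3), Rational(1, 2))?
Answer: Add(-272, Mul(-6, I, Pow(2, Rational(1, 2)))) ≈ Add(-272.00, Mul(-8.4853, I))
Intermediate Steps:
M = Mul(-6, I, Pow(2, Rational(1, 2))) (M = Mul(-3, Pow(Add(-11, 3), Rational(1, 2))) = Mul(-3, Pow(-8, Rational(1, 2))) = Mul(-3, Mul(2, I, Pow(2, Rational(1, 2)))) = Mul(-6, I, Pow(2, Rational(1, 2))) ≈ Mul(-8.4853, I))
Function('b')(K, l) = Add(Mul(-1, K), Mul(-6, I, Pow(2, Rational(1, 2)))) (Function('b')(K, l) = Add(Mul(-6, I, Pow(2, Rational(1, 2))), Mul(-1, K)) = Add(Mul(-1, K), Mul(-6, I, Pow(2, Rational(1, 2)))))
Function('f')(A) = 3 (Function('f')(A) = Add(-3, 6) = 3)
Add(Function('b')(Mul(Add(4, 6), 2), Mul(-18, Pow(-15, -1))), Mul(Function('f')(20), -84)) = Add(Add(Mul(-1, Mul(Add(4, 6), 2)), Mul(-6, I, Pow(2, Rational(1, 2)))), Mul(3, -84)) = Add(Add(Mul(-1, Mul(10, 2)), Mul(-6, I, Pow(2, Rational(1, 2)))), -252) = Add(Add(Mul(-1, 20), Mul(-6, I, Pow(2, Rational(1, 2)))), -252) = Add(Add(-20, Mul(-6, I, Pow(2, Rational(1, 2)))), -252) = Add(-272, Mul(-6, I, Pow(2, Rational(1, 2))))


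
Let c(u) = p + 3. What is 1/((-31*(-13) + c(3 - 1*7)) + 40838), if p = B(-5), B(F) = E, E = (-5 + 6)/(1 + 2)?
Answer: 3/123733 ≈ 2.4246e-5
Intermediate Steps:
E = ⅓ (E = 1/3 = 1*(⅓) = ⅓ ≈ 0.33333)
B(F) = ⅓
p = ⅓ ≈ 0.33333
c(u) = 10/3 (c(u) = ⅓ + 3 = 10/3)
1/((-31*(-13) + c(3 - 1*7)) + 40838) = 1/((-31*(-13) + 10/3) + 40838) = 1/((403 + 10/3) + 40838) = 1/(1219/3 + 40838) = 1/(123733/3) = 3/123733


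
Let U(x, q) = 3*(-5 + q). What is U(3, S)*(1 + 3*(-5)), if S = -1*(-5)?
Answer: 0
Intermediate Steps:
S = 5
U(x, q) = -15 + 3*q
U(3, S)*(1 + 3*(-5)) = (-15 + 3*5)*(1 + 3*(-5)) = (-15 + 15)*(1 - 15) = 0*(-14) = 0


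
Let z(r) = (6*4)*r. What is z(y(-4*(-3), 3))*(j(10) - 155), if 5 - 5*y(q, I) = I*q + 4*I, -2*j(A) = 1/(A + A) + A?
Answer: 825729/25 ≈ 33029.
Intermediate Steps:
j(A) = -A/2 - 1/(4*A) (j(A) = -(1/(A + A) + A)/2 = -(1/(2*A) + A)/2 = -(A + 1/(2*A))/2 = -A/2 - 1/(4*A))
y(q, I) = 1 - 4*I/5 - I*q/5 (y(q, I) = 1 - (I*q + 4*I)/5 = 1 - (4*I + I*q)/5 = 1 + (-4*I/5 - I*q/5) = 1 - 4*I/5 - I*q/5)
z(r) = 24*r
z(y(-4*(-3), 3))*(j(10) - 155) = (24*(1 - ⅘*3 - ⅕*3*(-4*(-3))))*((-½*10 - ¼/10) - 155) = (24*(1 - 12/5 - ⅕*3*12))*((-5 - ¼*⅒) - 155) = (24*(1 - 12/5 - 36/5))*((-5 - 1/40) - 155) = (24*(-43/5))*(-201/40 - 155) = -1032/5*(-6401/40) = 825729/25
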